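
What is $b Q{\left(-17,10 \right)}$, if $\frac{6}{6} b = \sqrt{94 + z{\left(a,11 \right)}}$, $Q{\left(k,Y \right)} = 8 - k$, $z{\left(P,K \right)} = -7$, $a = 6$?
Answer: $25 \sqrt{87} \approx 233.18$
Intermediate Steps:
$b = \sqrt{87}$ ($b = \sqrt{94 - 7} = \sqrt{87} \approx 9.3274$)
$b Q{\left(-17,10 \right)} = \sqrt{87} \left(8 - -17\right) = \sqrt{87} \left(8 + 17\right) = \sqrt{87} \cdot 25 = 25 \sqrt{87}$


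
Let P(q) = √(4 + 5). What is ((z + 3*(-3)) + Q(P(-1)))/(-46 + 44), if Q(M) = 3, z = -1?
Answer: 7/2 ≈ 3.5000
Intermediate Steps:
P(q) = 3 (P(q) = √9 = 3)
((z + 3*(-3)) + Q(P(-1)))/(-46 + 44) = ((-1 + 3*(-3)) + 3)/(-46 + 44) = ((-1 - 9) + 3)/(-2) = -(-10 + 3)/2 = -½*(-7) = 7/2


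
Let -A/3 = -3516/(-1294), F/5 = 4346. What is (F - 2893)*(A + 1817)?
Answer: 22045412025/647 ≈ 3.4073e+7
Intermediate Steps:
F = 21730 (F = 5*4346 = 21730)
A = -5274/647 (A = -(-10548)/(-1294) = -(-10548)*(-1)/1294 = -3*1758/647 = -5274/647 ≈ -8.1515)
(F - 2893)*(A + 1817) = (21730 - 2893)*(-5274/647 + 1817) = 18837*(1170325/647) = 22045412025/647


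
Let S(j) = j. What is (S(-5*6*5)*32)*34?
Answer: -163200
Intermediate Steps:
(S(-5*6*5)*32)*34 = ((-5*6*5)*32)*34 = (-30*5*32)*34 = -150*32*34 = -4800*34 = -163200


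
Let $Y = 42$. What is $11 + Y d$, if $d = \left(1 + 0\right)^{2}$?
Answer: $53$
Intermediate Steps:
$d = 1$ ($d = 1^{2} = 1$)
$11 + Y d = 11 + 42 \cdot 1 = 11 + 42 = 53$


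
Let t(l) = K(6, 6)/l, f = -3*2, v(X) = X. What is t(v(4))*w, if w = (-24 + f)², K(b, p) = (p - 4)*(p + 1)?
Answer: 3150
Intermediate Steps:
K(b, p) = (1 + p)*(-4 + p) (K(b, p) = (-4 + p)*(1 + p) = (1 + p)*(-4 + p))
f = -6
t(l) = 14/l (t(l) = (-4 + 6² - 3*6)/l = (-4 + 36 - 18)/l = 14/l)
w = 900 (w = (-24 - 6)² = (-30)² = 900)
t(v(4))*w = (14/4)*900 = (14*(¼))*900 = (7/2)*900 = 3150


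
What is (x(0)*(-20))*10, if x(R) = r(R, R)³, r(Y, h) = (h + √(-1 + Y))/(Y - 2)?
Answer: -25*I ≈ -25.0*I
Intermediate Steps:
r(Y, h) = (h + √(-1 + Y))/(-2 + Y)
x(R) = (R + √(-1 + R))³/(-2 + R)³ (x(R) = ((R + √(-1 + R))/(-2 + R))³ = (R + √(-1 + R))³/(-2 + R)³)
(x(0)*(-20))*10 = (((0 + √(-1 + 0))³/(-2 + 0)³)*(-20))*10 = (((0 + √(-1))³/(-2)³)*(-20))*10 = (-(0 + I)³/8*(-20))*10 = (-(-I)/8*(-20))*10 = (-(-1)*I/8*(-20))*10 = ((I/8)*(-20))*10 = -5*I/2*10 = -25*I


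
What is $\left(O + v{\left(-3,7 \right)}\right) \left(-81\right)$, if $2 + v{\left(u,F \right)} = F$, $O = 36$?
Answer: $-3321$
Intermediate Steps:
$v{\left(u,F \right)} = -2 + F$
$\left(O + v{\left(-3,7 \right)}\right) \left(-81\right) = \left(36 + \left(-2 + 7\right)\right) \left(-81\right) = \left(36 + 5\right) \left(-81\right) = 41 \left(-81\right) = -3321$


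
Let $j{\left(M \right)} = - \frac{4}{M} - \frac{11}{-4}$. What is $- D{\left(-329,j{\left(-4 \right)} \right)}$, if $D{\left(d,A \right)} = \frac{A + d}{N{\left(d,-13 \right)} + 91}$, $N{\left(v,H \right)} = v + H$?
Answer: $- \frac{1301}{1004} \approx -1.2958$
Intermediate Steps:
$j{\left(M \right)} = \frac{11}{4} - \frac{4}{M}$ ($j{\left(M \right)} = - \frac{4}{M} - - \frac{11}{4} = - \frac{4}{M} + \frac{11}{4} = \frac{11}{4} - \frac{4}{M}$)
$N{\left(v,H \right)} = H + v$
$D{\left(d,A \right)} = \frac{A + d}{78 + d}$ ($D{\left(d,A \right)} = \frac{A + d}{\left(-13 + d\right) + 91} = \frac{A + d}{78 + d}$)
$- D{\left(-329,j{\left(-4 \right)} \right)} = - \frac{\left(\frac{11}{4} - \frac{4}{-4}\right) - 329}{78 - 329} = - \frac{\left(\frac{11}{4} - -1\right) - 329}{-251} = - \frac{\left(-1\right) \left(\left(\frac{11}{4} + 1\right) - 329\right)}{251} = - \frac{\left(-1\right) \left(\frac{15}{4} - 329\right)}{251} = - \frac{\left(-1\right) \left(-1301\right)}{251 \cdot 4} = \left(-1\right) \frac{1301}{1004} = - \frac{1301}{1004}$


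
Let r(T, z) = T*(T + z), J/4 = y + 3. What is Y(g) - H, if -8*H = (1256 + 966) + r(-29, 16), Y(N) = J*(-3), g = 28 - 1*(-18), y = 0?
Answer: 2311/8 ≈ 288.88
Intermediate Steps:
J = 12 (J = 4*(0 + 3) = 4*3 = 12)
g = 46 (g = 28 + 18 = 46)
Y(N) = -36 (Y(N) = 12*(-3) = -36)
H = -2599/8 (H = -((1256 + 966) - 29*(-29 + 16))/8 = -(2222 - 29*(-13))/8 = -(2222 + 377)/8 = -⅛*2599 = -2599/8 ≈ -324.88)
Y(g) - H = -36 - 1*(-2599/8) = -36 + 2599/8 = 2311/8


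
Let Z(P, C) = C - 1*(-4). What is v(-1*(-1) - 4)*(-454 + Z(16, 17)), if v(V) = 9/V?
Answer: 1299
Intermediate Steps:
Z(P, C) = 4 + C (Z(P, C) = C + 4 = 4 + C)
v(-1*(-1) - 4)*(-454 + Z(16, 17)) = (9/(-1*(-1) - 4))*(-454 + (4 + 17)) = (9/(1 - 4))*(-454 + 21) = (9/(-3))*(-433) = (9*(-1/3))*(-433) = -3*(-433) = 1299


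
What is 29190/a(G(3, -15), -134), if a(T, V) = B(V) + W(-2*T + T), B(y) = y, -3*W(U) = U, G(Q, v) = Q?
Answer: -4170/19 ≈ -219.47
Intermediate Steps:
W(U) = -U/3
a(T, V) = V + T/3 (a(T, V) = V - (-2*T + T)/3 = V - (-1)*T/3 = V + T/3)
29190/a(G(3, -15), -134) = 29190/(-134 + (⅓)*3) = 29190/(-134 + 1) = 29190/(-133) = 29190*(-1/133) = -4170/19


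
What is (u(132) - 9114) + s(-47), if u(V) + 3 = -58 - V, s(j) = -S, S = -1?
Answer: -9306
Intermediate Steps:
s(j) = 1 (s(j) = -1*(-1) = 1)
u(V) = -61 - V (u(V) = -3 + (-58 - V) = -61 - V)
(u(132) - 9114) + s(-47) = ((-61 - 1*132) - 9114) + 1 = ((-61 - 132) - 9114) + 1 = (-193 - 9114) + 1 = -9307 + 1 = -9306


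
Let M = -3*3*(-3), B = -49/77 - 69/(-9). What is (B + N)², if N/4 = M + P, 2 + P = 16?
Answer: 31854736/1089 ≈ 29251.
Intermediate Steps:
P = 14 (P = -2 + 16 = 14)
B = 232/33 (B = -49*1/77 - 69*(-⅑) = -7/11 + 23/3 = 232/33 ≈ 7.0303)
M = 27 (M = -9*(-3) = 27)
N = 164 (N = 4*(27 + 14) = 4*41 = 164)
(B + N)² = (232/33 + 164)² = (5644/33)² = 31854736/1089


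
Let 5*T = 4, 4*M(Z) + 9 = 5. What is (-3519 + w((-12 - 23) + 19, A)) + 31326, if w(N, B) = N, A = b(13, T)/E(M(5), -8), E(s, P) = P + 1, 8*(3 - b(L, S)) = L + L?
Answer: 27791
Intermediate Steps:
M(Z) = -1 (M(Z) = -9/4 + (¼)*5 = -9/4 + 5/4 = -1)
T = ⅘ (T = (⅕)*4 = ⅘ ≈ 0.80000)
b(L, S) = 3 - L/4 (b(L, S) = 3 - (L + L)/8 = 3 - L/4)
E(s, P) = 1 + P
A = 1/28 (A = (3 - ¼*13)/(1 - 8) = (3 - 13/4)/(-7) = -¼*(-⅐) = 1/28 ≈ 0.035714)
(-3519 + w((-12 - 23) + 19, A)) + 31326 = (-3519 + ((-12 - 23) + 19)) + 31326 = (-3519 + (-35 + 19)) + 31326 = (-3519 - 16) + 31326 = -3535 + 31326 = 27791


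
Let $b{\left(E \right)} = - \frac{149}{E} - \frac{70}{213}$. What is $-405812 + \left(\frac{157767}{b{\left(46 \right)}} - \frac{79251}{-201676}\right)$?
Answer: $- \frac{3172717908070193}{7049987932} \approx -4.5003 \cdot 10^{5}$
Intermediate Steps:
$b{\left(E \right)} = - \frac{70}{213} - \frac{149}{E}$ ($b{\left(E \right)} = - \frac{149}{E} - \frac{70}{213} = - \frac{70}{213} - \frac{149}{E}$)
$-405812 + \left(\frac{157767}{b{\left(46 \right)}} - \frac{79251}{-201676}\right) = -405812 + \left(\frac{157767}{- \frac{70}{213} - \frac{149}{46}} - \frac{79251}{-201676}\right) = -405812 + \left(\frac{157767}{- \frac{70}{213} - \frac{149}{46}} - - \frac{79251}{201676}\right) = -405812 + \left(\frac{157767}{- \frac{70}{213} - \frac{149}{46}} + \frac{79251}{201676}\right) = -405812 + \left(\frac{157767}{- \frac{34957}{9798}} + \frac{79251}{201676}\right) = -405812 + \left(157767 \left(- \frac{9798}{34957}\right) + \frac{79251}{201676}\right) = -405812 + \left(- \frac{1545801066}{34957} + \frac{79251}{201676}\right) = -405812 - \frac{311748205409409}{7049987932} = - \frac{3172717908070193}{7049987932}$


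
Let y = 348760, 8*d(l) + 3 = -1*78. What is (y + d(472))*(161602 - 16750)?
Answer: 101034233787/2 ≈ 5.0517e+10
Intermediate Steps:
d(l) = -81/8 (d(l) = -3/8 + (-1*78)/8 = -3/8 + (1/8)*(-78) = -3/8 - 39/4 = -81/8)
(y + d(472))*(161602 - 16750) = (348760 - 81/8)*(161602 - 16750) = (2789999/8)*144852 = 101034233787/2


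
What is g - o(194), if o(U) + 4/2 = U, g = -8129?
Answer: -8321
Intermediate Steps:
o(U) = -2 + U
g - o(194) = -8129 - (-2 + 194) = -8129 - 1*192 = -8129 - 192 = -8321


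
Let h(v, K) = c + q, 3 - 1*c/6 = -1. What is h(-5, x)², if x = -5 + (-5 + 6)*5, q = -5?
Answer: 361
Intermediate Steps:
c = 24 (c = 18 - 6*(-1) = 18 + 6 = 24)
x = 0 (x = -5 + 1*5 = -5 + 5 = 0)
h(v, K) = 19 (h(v, K) = 24 - 5 = 19)
h(-5, x)² = 19² = 361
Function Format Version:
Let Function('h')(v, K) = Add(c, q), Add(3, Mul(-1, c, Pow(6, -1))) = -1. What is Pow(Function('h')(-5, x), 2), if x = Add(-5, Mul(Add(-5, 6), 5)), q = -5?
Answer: 361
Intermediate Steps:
c = 24 (c = Add(18, Mul(-6, -1)) = Add(18, 6) = 24)
x = 0 (x = Add(-5, Mul(1, 5)) = Add(-5, 5) = 0)
Function('h')(v, K) = 19 (Function('h')(v, K) = Add(24, -5) = 19)
Pow(Function('h')(-5, x), 2) = Pow(19, 2) = 361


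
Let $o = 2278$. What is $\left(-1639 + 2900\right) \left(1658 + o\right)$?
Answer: $4963296$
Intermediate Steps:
$\left(-1639 + 2900\right) \left(1658 + o\right) = \left(-1639 + 2900\right) \left(1658 + 2278\right) = 1261 \cdot 3936 = 4963296$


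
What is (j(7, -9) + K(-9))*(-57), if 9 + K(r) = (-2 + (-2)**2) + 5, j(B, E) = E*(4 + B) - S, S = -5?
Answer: 5472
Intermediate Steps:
j(B, E) = 5 + E*(4 + B) (j(B, E) = E*(4 + B) - 1*(-5) = E*(4 + B) + 5 = 5 + E*(4 + B))
K(r) = -2 (K(r) = -9 + ((-2 + (-2)**2) + 5) = -9 + ((-2 + 4) + 5) = -9 + (2 + 5) = -9 + 7 = -2)
(j(7, -9) + K(-9))*(-57) = ((5 + 4*(-9) + 7*(-9)) - 2)*(-57) = ((5 - 36 - 63) - 2)*(-57) = (-94 - 2)*(-57) = -96*(-57) = 5472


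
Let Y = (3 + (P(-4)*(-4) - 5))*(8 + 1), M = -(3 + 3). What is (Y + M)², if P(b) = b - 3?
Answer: 51984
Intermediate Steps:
P(b) = -3 + b
M = -6 (M = -1*6 = -6)
Y = 234 (Y = (3 + ((-3 - 4)*(-4) - 5))*(8 + 1) = (3 + (-7*(-4) - 5))*9 = (3 + (28 - 5))*9 = (3 + 23)*9 = 26*9 = 234)
(Y + M)² = (234 - 6)² = 228² = 51984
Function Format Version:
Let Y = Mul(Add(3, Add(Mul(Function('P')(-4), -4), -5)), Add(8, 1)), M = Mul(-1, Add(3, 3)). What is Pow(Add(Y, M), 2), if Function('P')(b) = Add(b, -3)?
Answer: 51984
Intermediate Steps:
Function('P')(b) = Add(-3, b)
M = -6 (M = Mul(-1, 6) = -6)
Y = 234 (Y = Mul(Add(3, Add(Mul(Add(-3, -4), -4), -5)), Add(8, 1)) = Mul(Add(3, Add(Mul(-7, -4), -5)), 9) = Mul(Add(3, Add(28, -5)), 9) = Mul(Add(3, 23), 9) = Mul(26, 9) = 234)
Pow(Add(Y, M), 2) = Pow(Add(234, -6), 2) = Pow(228, 2) = 51984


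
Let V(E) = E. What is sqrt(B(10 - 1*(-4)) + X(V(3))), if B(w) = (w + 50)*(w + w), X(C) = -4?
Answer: 2*sqrt(447) ≈ 42.285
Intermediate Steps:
B(w) = 2*w*(50 + w) (B(w) = (50 + w)*(2*w) = 2*w*(50 + w))
sqrt(B(10 - 1*(-4)) + X(V(3))) = sqrt(2*(10 - 1*(-4))*(50 + (10 - 1*(-4))) - 4) = sqrt(2*(10 + 4)*(50 + (10 + 4)) - 4) = sqrt(2*14*(50 + 14) - 4) = sqrt(2*14*64 - 4) = sqrt(1792 - 4) = sqrt(1788) = 2*sqrt(447)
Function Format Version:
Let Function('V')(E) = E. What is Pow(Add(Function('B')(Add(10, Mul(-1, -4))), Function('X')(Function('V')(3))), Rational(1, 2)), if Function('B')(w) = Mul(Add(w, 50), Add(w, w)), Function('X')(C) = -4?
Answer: Mul(2, Pow(447, Rational(1, 2))) ≈ 42.285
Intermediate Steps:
Function('B')(w) = Mul(2, w, Add(50, w)) (Function('B')(w) = Mul(Add(50, w), Mul(2, w)) = Mul(2, w, Add(50, w)))
Pow(Add(Function('B')(Add(10, Mul(-1, -4))), Function('X')(Function('V')(3))), Rational(1, 2)) = Pow(Add(Mul(2, Add(10, Mul(-1, -4)), Add(50, Add(10, Mul(-1, -4)))), -4), Rational(1, 2)) = Pow(Add(Mul(2, Add(10, 4), Add(50, Add(10, 4))), -4), Rational(1, 2)) = Pow(Add(Mul(2, 14, Add(50, 14)), -4), Rational(1, 2)) = Pow(Add(Mul(2, 14, 64), -4), Rational(1, 2)) = Pow(Add(1792, -4), Rational(1, 2)) = Pow(1788, Rational(1, 2)) = Mul(2, Pow(447, Rational(1, 2)))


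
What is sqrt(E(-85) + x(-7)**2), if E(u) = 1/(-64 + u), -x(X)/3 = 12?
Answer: sqrt(28772347)/149 ≈ 36.000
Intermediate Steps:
x(X) = -36 (x(X) = -3*12 = -36)
sqrt(E(-85) + x(-7)**2) = sqrt(1/(-64 - 85) + (-36)**2) = sqrt(1/(-149) + 1296) = sqrt(-1/149 + 1296) = sqrt(193103/149) = sqrt(28772347)/149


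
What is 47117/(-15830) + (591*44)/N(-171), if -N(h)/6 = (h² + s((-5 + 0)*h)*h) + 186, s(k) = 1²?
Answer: -361765543/115780620 ≈ -3.1246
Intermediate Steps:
s(k) = 1
N(h) = -1116 - 6*h - 6*h² (N(h) = -6*((h² + 1*h) + 186) = -6*((h² + h) + 186) = -6*((h + h²) + 186) = -6*(186 + h + h²) = -1116 - 6*h - 6*h²)
47117/(-15830) + (591*44)/N(-171) = 47117/(-15830) + (591*44)/(-1116 - 6*(-171) - 6*(-171)²) = 47117*(-1/15830) + 26004/(-1116 + 1026 - 6*29241) = -47117/15830 + 26004/(-1116 + 1026 - 175446) = -47117/15830 + 26004/(-175536) = -47117/15830 + 26004*(-1/175536) = -47117/15830 - 2167/14628 = -361765543/115780620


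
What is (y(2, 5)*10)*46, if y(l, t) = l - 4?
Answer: -920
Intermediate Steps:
y(l, t) = -4 + l
(y(2, 5)*10)*46 = ((-4 + 2)*10)*46 = -2*10*46 = -20*46 = -920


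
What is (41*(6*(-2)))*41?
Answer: -20172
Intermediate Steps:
(41*(6*(-2)))*41 = (41*(-12))*41 = -492*41 = -20172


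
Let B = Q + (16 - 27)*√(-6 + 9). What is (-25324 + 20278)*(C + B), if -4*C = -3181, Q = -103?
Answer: -6986187/2 + 55506*√3 ≈ -3.3970e+6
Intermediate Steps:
C = 3181/4 (C = -¼*(-3181) = 3181/4 ≈ 795.25)
B = -103 - 11*√3 (B = -103 + (16 - 27)*√(-6 + 9) = -103 - 11*√3 ≈ -122.05)
(-25324 + 20278)*(C + B) = (-25324 + 20278)*(3181/4 + (-103 - 11*√3)) = -5046*(2769/4 - 11*√3) = -6986187/2 + 55506*√3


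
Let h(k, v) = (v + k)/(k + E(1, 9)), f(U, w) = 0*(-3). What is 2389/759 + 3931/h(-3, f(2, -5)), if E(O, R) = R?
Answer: -5964869/759 ≈ -7858.9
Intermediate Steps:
f(U, w) = 0
h(k, v) = (k + v)/(9 + k) (h(k, v) = (v + k)/(k + 9) = (k + v)/(9 + k))
2389/759 + 3931/h(-3, f(2, -5)) = 2389/759 + 3931/(((-3 + 0)/(9 - 3))) = 2389*(1/759) + 3931/((-3/6)) = 2389/759 + 3931/(((⅙)*(-3))) = 2389/759 + 3931/(-½) = 2389/759 + 3931*(-2) = 2389/759 - 7862 = -5964869/759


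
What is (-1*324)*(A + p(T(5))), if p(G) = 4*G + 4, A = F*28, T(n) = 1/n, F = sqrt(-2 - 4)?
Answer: -7776/5 - 9072*I*sqrt(6) ≈ -1555.2 - 22222.0*I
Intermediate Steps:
F = I*sqrt(6) (F = sqrt(-6) = I*sqrt(6) ≈ 2.4495*I)
T(n) = 1/n
A = 28*I*sqrt(6) (A = (I*sqrt(6))*28 = 28*I*sqrt(6) ≈ 68.586*I)
p(G) = 4 + 4*G
(-1*324)*(A + p(T(5))) = (-1*324)*(28*I*sqrt(6) + (4 + 4/5)) = -324*(28*I*sqrt(6) + (4 + 4*(1/5))) = -324*(28*I*sqrt(6) + (4 + 4/5)) = -324*(28*I*sqrt(6) + 24/5) = -324*(24/5 + 28*I*sqrt(6)) = -7776/5 - 9072*I*sqrt(6)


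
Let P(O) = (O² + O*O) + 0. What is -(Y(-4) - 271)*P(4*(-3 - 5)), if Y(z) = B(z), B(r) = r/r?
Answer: 552960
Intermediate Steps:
B(r) = 1
Y(z) = 1
P(O) = 2*O² (P(O) = (O² + O²) + 0 = 2*O² + 0 = 2*O²)
-(Y(-4) - 271)*P(4*(-3 - 5)) = -(1 - 271)*2*(4*(-3 - 5))² = -(-270)*2*(4*(-8))² = -(-270)*2*(-32)² = -(-270)*2*1024 = -(-270)*2048 = -1*(-552960) = 552960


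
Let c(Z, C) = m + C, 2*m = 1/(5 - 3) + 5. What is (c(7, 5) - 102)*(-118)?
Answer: 22243/2 ≈ 11122.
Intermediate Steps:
m = 11/4 (m = (1/(5 - 3) + 5)/2 = (1/2 + 5)/2 = ((½)*1 + 5)/2 = (½ + 5)/2 = (½)*(11/2) = 11/4 ≈ 2.7500)
c(Z, C) = 11/4 + C
(c(7, 5) - 102)*(-118) = ((11/4 + 5) - 102)*(-118) = (31/4 - 102)*(-118) = -377/4*(-118) = 22243/2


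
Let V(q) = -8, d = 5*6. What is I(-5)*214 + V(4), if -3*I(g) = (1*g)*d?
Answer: 10692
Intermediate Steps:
d = 30
I(g) = -10*g (I(g) = -1*g*30/3 = -g*30/3 = -10*g)
I(-5)*214 + V(4) = -10*(-5)*214 - 8 = 50*214 - 8 = 10700 - 8 = 10692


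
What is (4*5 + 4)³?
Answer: 13824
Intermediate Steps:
(4*5 + 4)³ = (20 + 4)³ = 24³ = 13824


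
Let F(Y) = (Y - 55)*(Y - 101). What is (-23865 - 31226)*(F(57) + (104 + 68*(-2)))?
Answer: 6610920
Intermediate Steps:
F(Y) = (-101 + Y)*(-55 + Y) (F(Y) = (-55 + Y)*(-101 + Y) = (-101 + Y)*(-55 + Y))
(-23865 - 31226)*(F(57) + (104 + 68*(-2))) = (-23865 - 31226)*((5555 + 57² - 156*57) + (104 + 68*(-2))) = -55091*((5555 + 3249 - 8892) + (104 - 136)) = -55091*(-88 - 32) = -55091*(-120) = 6610920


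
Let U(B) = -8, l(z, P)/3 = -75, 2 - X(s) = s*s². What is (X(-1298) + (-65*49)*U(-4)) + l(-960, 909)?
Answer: 2186900849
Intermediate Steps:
X(s) = 2 - s³ (X(s) = 2 - s*s² = 2 - s³)
l(z, P) = -225 (l(z, P) = 3*(-75) = -225)
(X(-1298) + (-65*49)*U(-4)) + l(-960, 909) = ((2 - 1*(-1298)³) - 65*49*(-8)) - 225 = ((2 - 1*(-2186875592)) - 3185*(-8)) - 225 = ((2 + 2186875592) + 25480) - 225 = (2186875594 + 25480) - 225 = 2186901074 - 225 = 2186900849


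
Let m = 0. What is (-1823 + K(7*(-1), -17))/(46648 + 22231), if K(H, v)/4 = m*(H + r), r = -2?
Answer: -1823/68879 ≈ -0.026467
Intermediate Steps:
K(H, v) = 0 (K(H, v) = 4*(0*(H - 2)) = 4*(0*(-2 + H)) = 4*0 = 0)
(-1823 + K(7*(-1), -17))/(46648 + 22231) = (-1823 + 0)/(46648 + 22231) = -1823/68879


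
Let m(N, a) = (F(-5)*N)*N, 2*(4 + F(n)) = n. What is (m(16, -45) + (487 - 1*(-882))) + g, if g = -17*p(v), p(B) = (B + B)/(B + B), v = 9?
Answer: -312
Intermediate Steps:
p(B) = 1 (p(B) = (2*B)/((2*B)) = (2*B)*(1/(2*B)) = 1)
F(n) = -4 + n/2
g = -17 (g = -17*1 = -17)
m(N, a) = -13*N²/2 (m(N, a) = ((-4 + (½)*(-5))*N)*N = ((-4 - 5/2)*N)*N = (-13*N/2)*N = -13*N²/2)
(m(16, -45) + (487 - 1*(-882))) + g = (-13/2*16² + (487 - 1*(-882))) - 17 = (-13/2*256 + (487 + 882)) - 17 = (-1664 + 1369) - 17 = -295 - 17 = -312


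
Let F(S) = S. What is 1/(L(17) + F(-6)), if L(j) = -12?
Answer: -1/18 ≈ -0.055556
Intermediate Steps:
1/(L(17) + F(-6)) = 1/(-12 - 6) = 1/(-18) = -1/18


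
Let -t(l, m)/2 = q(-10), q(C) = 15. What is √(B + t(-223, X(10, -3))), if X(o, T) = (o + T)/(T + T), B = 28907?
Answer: √28877 ≈ 169.93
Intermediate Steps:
X(o, T) = (T + o)/(2*T) (X(o, T) = (T + o)/((2*T)) = (T + o)*(1/(2*T)) = (T + o)/(2*T))
t(l, m) = -30 (t(l, m) = -2*15 = -30)
√(B + t(-223, X(10, -3))) = √(28907 - 30) = √28877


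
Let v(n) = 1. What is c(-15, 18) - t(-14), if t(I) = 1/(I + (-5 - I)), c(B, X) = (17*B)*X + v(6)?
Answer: -22944/5 ≈ -4588.8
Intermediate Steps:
c(B, X) = 1 + 17*B*X (c(B, X) = (17*B)*X + 1 = 17*B*X + 1 = 1 + 17*B*X)
t(I) = -⅕ (t(I) = 1/(-5) = -⅕)
c(-15, 18) - t(-14) = (1 + 17*(-15)*18) - 1*(-⅕) = (1 - 4590) + ⅕ = -4589 + ⅕ = -22944/5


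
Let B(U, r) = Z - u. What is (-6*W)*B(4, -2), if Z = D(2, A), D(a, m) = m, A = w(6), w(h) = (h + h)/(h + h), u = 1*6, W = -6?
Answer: -180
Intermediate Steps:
u = 6
w(h) = 1 (w(h) = (2*h)/((2*h)) = (2*h)*(1/(2*h)) = 1)
A = 1
Z = 1
B(U, r) = -5 (B(U, r) = 1 - 1*6 = 1 - 6 = -5)
(-6*W)*B(4, -2) = -6*(-6)*(-5) = 36*(-5) = -180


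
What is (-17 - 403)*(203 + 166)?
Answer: -154980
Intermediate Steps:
(-17 - 403)*(203 + 166) = -420*369 = -154980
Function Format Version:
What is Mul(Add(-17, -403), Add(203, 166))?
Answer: -154980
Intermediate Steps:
Mul(Add(-17, -403), Add(203, 166)) = Mul(-420, 369) = -154980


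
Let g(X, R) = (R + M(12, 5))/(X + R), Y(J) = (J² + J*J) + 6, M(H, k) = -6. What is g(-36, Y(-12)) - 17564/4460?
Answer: -135293/47945 ≈ -2.8218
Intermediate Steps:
Y(J) = 6 + 2*J² (Y(J) = (J² + J²) + 6 = 2*J² + 6 = 6 + 2*J²)
g(X, R) = (-6 + R)/(R + X) (g(X, R) = (R - 6)/(X + R) = (-6 + R)/(R + X))
g(-36, Y(-12)) - 17564/4460 = (-6 + (6 + 2*(-12)²))/((6 + 2*(-12)²) - 36) - 17564/4460 = (-6 + (6 + 2*144))/((6 + 2*144) - 36) - 17564/4460 = (-6 + (6 + 288))/((6 + 288) - 36) - 1*4391/1115 = (-6 + 294)/(294 - 36) - 4391/1115 = 288/258 - 4391/1115 = (1/258)*288 - 4391/1115 = 48/43 - 4391/1115 = -135293/47945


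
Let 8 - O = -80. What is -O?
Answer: -88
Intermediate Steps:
O = 88 (O = 8 - 1*(-80) = 8 + 80 = 88)
-O = -1*88 = -88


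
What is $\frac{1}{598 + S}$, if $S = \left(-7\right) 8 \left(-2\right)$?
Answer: $\frac{1}{710} \approx 0.0014085$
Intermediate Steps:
$S = 112$ ($S = \left(-56\right) \left(-2\right) = 112$)
$\frac{1}{598 + S} = \frac{1}{598 + 112} = \frac{1}{710}$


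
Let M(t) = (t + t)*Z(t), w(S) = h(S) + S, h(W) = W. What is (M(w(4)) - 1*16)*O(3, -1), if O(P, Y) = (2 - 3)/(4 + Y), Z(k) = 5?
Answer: -64/3 ≈ -21.333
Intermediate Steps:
w(S) = 2*S (w(S) = S + S = 2*S)
O(P, Y) = -1/(4 + Y)
M(t) = 10*t (M(t) = (t + t)*5 = (2*t)*5 = 10*t)
(M(w(4)) - 1*16)*O(3, -1) = (10*(2*4) - 1*16)*(-1/(4 - 1)) = (10*8 - 16)*(-1/3) = (80 - 16)*(-1*1/3) = 64*(-1/3) = -64/3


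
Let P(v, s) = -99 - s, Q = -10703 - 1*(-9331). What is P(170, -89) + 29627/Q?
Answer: -43347/1372 ≈ -31.594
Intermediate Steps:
Q = -1372 (Q = -10703 + 9331 = -1372)
P(170, -89) + 29627/Q = (-99 - 1*(-89)) + 29627/(-1372) = (-99 + 89) + 29627*(-1/1372) = -10 - 29627/1372 = -43347/1372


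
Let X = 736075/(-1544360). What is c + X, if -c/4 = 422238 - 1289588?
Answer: 1071600369585/308872 ≈ 3.4694e+6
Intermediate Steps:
c = 3469400 (c = -4*(422238 - 1289588) = -4*(-867350) = 3469400)
X = -147215/308872 (X = 736075*(-1/1544360) = -147215/308872 ≈ -0.47662)
c + X = 3469400 - 147215/308872 = 1071600369585/308872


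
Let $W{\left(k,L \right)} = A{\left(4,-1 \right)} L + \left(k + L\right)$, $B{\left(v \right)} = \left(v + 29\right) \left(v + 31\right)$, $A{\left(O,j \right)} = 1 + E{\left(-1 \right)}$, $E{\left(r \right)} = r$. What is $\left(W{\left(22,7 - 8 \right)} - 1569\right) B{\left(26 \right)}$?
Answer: $-4852980$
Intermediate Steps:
$A{\left(O,j \right)} = 0$ ($A{\left(O,j \right)} = 1 - 1 = 0$)
$B{\left(v \right)} = \left(29 + v\right) \left(31 + v\right)$
$W{\left(k,L \right)} = L + k$ ($W{\left(k,L \right)} = 0 L + \left(k + L\right) = 0 + \left(L + k\right) = L + k$)
$\left(W{\left(22,7 - 8 \right)} - 1569\right) B{\left(26 \right)} = \left(\left(\left(7 - 8\right) + 22\right) - 1569\right) \left(899 + 26^{2} + 60 \cdot 26\right) = \left(\left(\left(7 - 8\right) + 22\right) - 1569\right) \left(899 + 676 + 1560\right) = \left(\left(-1 + 22\right) - 1569\right) 3135 = \left(21 - 1569\right) 3135 = \left(-1548\right) 3135 = -4852980$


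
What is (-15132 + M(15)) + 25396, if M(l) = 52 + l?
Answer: 10331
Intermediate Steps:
(-15132 + M(15)) + 25396 = (-15132 + (52 + 15)) + 25396 = (-15132 + 67) + 25396 = -15065 + 25396 = 10331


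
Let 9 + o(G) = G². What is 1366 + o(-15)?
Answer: 1582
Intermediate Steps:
o(G) = -9 + G²
1366 + o(-15) = 1366 + (-9 + (-15)²) = 1366 + (-9 + 225) = 1366 + 216 = 1582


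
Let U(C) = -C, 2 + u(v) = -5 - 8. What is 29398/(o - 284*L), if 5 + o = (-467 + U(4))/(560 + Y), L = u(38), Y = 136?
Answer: 6820336/987003 ≈ 6.9101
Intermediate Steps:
u(v) = -15 (u(v) = -2 + (-5 - 8) = -2 - 13 = -15)
L = -15
o = -1317/232 (o = -5 + (-467 - 1*4)/(560 + 136) = -5 + (-467 - 4)/696 = -5 - 471*1/696 = -5 - 157/232 = -1317/232 ≈ -5.6767)
29398/(o - 284*L) = 29398/(-1317/232 - 284*(-15)) = 29398/(-1317/232 + 4260) = 29398/(987003/232) = 29398*(232/987003) = 6820336/987003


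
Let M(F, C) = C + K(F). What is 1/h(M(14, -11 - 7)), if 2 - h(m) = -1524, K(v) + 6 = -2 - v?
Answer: 1/1526 ≈ 0.00065531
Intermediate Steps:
K(v) = -8 - v (K(v) = -6 + (-2 - v) = -8 - v)
M(F, C) = -8 + C - F (M(F, C) = C + (-8 - F) = -8 + C - F)
h(m) = 1526 (h(m) = 2 - 1*(-1524) = 2 + 1524 = 1526)
1/h(M(14, -11 - 7)) = 1/1526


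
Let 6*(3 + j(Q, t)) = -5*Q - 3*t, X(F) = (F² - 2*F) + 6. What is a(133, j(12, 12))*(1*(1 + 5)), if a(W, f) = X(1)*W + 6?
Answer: 4026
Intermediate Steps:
X(F) = 6 + F² - 2*F
j(Q, t) = -3 - 5*Q/6 - t/2 (j(Q, t) = -3 + (-5*Q - 3*t)/6 = -3 + (-5*Q/6 - t/2) = -3 - 5*Q/6 - t/2)
a(W, f) = 6 + 5*W (a(W, f) = (6 + 1² - 2*1)*W + 6 = (6 + 1 - 2)*W + 6 = 5*W + 6 = 6 + 5*W)
a(133, j(12, 12))*(1*(1 + 5)) = (6 + 5*133)*(1*(1 + 5)) = (6 + 665)*(1*6) = 671*6 = 4026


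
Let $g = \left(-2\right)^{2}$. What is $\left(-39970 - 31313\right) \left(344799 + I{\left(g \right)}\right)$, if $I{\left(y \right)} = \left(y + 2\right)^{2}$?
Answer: $-24580873305$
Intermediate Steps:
$g = 4$
$I{\left(y \right)} = \left(2 + y\right)^{2}$
$\left(-39970 - 31313\right) \left(344799 + I{\left(g \right)}\right) = \left(-39970 - 31313\right) \left(344799 + \left(2 + 4\right)^{2}\right) = - 71283 \left(344799 + 6^{2}\right) = - 71283 \left(344799 + 36\right) = \left(-71283\right) 344835 = -24580873305$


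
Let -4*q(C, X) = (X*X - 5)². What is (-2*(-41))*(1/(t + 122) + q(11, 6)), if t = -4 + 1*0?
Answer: -2324577/118 ≈ -19700.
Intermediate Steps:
t = -4 (t = -4 + 0 = -4)
q(C, X) = -(-5 + X²)²/4 (q(C, X) = -(X*X - 5)²/4 = -(X² - 5)²/4 = -(-5 + X²)²/4)
(-2*(-41))*(1/(t + 122) + q(11, 6)) = (-2*(-41))*(1/(-4 + 122) - (-5 + 6²)²/4) = 82*(1/118 - (-5 + 36)²/4) = 82*(1/118 - ¼*31²) = 82*(1/118 - ¼*961) = 82*(1/118 - 961/4) = 82*(-56697/236) = -2324577/118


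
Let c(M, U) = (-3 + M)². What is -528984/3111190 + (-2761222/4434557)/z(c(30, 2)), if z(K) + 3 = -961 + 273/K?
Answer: -273604804208840214/1615330317287232815 ≈ -0.16938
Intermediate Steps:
z(K) = -964 + 273/K (z(K) = -3 + (-961 + 273/K) = -964 + 273/K)
-528984/3111190 + (-2761222/4434557)/z(c(30, 2)) = -528984/3111190 + (-2761222/4434557)/(-964 + 273/((-3 + 30)²)) = -528984*1/3111190 + (-2761222*1/4434557)/(-964 + 273/(27²)) = -264492/1555595 - 2761222/(4434557*(-964 + 273/729)) = -264492/1555595 - 2761222/(4434557*(-964 + 273*(1/729))) = -264492/1555595 - 2761222/(4434557*(-964 + 91/243)) = -264492/1555595 - 2761222/(4434557*(-234161/243)) = -264492/1555595 - 2761222/4434557*(-243/234161) = -264492/1555595 + 670976946/1038400301677 = -273604804208840214/1615330317287232815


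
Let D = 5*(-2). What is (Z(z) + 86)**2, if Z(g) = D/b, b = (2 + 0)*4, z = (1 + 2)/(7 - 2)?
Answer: 114921/16 ≈ 7182.6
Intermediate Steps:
z = 3/5 ≈ 0.60000
D = -10
b = 8 (b = 2*4 = 8)
Z(g) = -5/4 (Z(g) = -10/8 = -10*1/8 = -5/4)
(Z(z) + 86)**2 = (-5/4 + 86)**2 = (339/4)**2 = 114921/16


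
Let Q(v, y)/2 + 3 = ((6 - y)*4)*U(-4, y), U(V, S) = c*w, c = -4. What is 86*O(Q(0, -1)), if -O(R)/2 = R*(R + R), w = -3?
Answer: -152583264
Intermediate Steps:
U(V, S) = 12 (U(V, S) = -4*(-3) = 12)
Q(v, y) = 570 - 96*y (Q(v, y) = -6 + 2*(((6 - y)*4)*12) = -6 + 2*((24 - 4*y)*12) = -6 + 2*(288 - 48*y) = -6 + (576 - 96*y) = 570 - 96*y)
O(R) = -4*R² (O(R) = -2*R*(R + R) = -2*R*2*R = -4*R²)
86*O(Q(0, -1)) = 86*(-4*(570 - 96*(-1))²) = 86*(-4*(570 + 96)²) = 86*(-4*666²) = 86*(-4*443556) = 86*(-1774224) = -152583264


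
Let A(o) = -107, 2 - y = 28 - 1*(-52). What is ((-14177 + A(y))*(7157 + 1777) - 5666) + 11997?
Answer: -127606925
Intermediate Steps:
y = -78 (y = 2 - (28 - 1*(-52)) = 2 - (28 + 52) = 2 - 1*80 = 2 - 80 = -78)
((-14177 + A(y))*(7157 + 1777) - 5666) + 11997 = ((-14177 - 107)*(7157 + 1777) - 5666) + 11997 = (-14284*8934 - 5666) + 11997 = (-127613256 - 5666) + 11997 = -127618922 + 11997 = -127606925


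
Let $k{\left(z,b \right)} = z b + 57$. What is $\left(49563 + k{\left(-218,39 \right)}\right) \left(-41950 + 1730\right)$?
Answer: $-1653765960$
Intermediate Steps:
$k{\left(z,b \right)} = 57 + b z$ ($k{\left(z,b \right)} = b z + 57 = 57 + b z$)
$\left(49563 + k{\left(-218,39 \right)}\right) \left(-41950 + 1730\right) = \left(49563 + \left(57 + 39 \left(-218\right)\right)\right) \left(-41950 + 1730\right) = \left(49563 + \left(57 - 8502\right)\right) \left(-40220\right) = \left(49563 - 8445\right) \left(-40220\right) = 41118 \left(-40220\right) = -1653765960$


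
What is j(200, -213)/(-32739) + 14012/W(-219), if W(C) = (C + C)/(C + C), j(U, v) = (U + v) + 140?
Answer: 458738741/32739 ≈ 14012.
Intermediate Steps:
j(U, v) = 140 + U + v
W(C) = 1 (W(C) = (2*C)/((2*C)) = (2*C)*(1/(2*C)) = 1)
j(200, -213)/(-32739) + 14012/W(-219) = (140 + 200 - 213)/(-32739) + 14012/1 = 127*(-1/32739) + 14012*1 = -127/32739 + 14012 = 458738741/32739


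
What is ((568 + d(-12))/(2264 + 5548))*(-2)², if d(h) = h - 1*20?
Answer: 536/1953 ≈ 0.27445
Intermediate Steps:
d(h) = -20 + h (d(h) = h - 20 = -20 + h)
((568 + d(-12))/(2264 + 5548))*(-2)² = ((568 + (-20 - 12))/(2264 + 5548))*(-2)² = ((568 - 32)/7812)*4 = (536*(1/7812))*4 = (134/1953)*4 = 536/1953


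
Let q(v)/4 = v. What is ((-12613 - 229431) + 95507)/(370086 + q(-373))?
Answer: -146537/368594 ≈ -0.39756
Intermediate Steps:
q(v) = 4*v
((-12613 - 229431) + 95507)/(370086 + q(-373)) = ((-12613 - 229431) + 95507)/(370086 + 4*(-373)) = (-242044 + 95507)/(370086 - 1492) = -146537/368594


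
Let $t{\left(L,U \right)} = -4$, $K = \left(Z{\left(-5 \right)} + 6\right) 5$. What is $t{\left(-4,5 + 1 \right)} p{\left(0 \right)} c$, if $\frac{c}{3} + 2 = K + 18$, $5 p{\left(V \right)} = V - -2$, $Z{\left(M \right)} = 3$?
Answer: $- \frac{1464}{5} \approx -292.8$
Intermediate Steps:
$K = 45$ ($K = \left(3 + 6\right) 5 = 9 \cdot 5 = 45$)
$p{\left(V \right)} = \frac{2}{5} + \frac{V}{5}$ ($p{\left(V \right)} = \frac{V - -2}{5} = \frac{V + 2}{5} = \frac{2 + V}{5} = \frac{2}{5} + \frac{V}{5}$)
$c = 183$ ($c = -6 + 3 \left(45 + 18\right) = -6 + 3 \cdot 63 = -6 + 189 = 183$)
$t{\left(-4,5 + 1 \right)} p{\left(0 \right)} c = - 4 \left(\frac{2}{5} + \frac{1}{5} \cdot 0\right) 183 = - 4 \left(\frac{2}{5} + 0\right) 183 = \left(-4\right) \frac{2}{5} \cdot 183 = \left(- \frac{8}{5}\right) 183 = - \frac{1464}{5}$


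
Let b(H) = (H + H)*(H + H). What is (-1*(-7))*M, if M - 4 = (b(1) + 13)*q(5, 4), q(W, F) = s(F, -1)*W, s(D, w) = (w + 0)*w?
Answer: 623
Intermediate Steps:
s(D, w) = w**2 (s(D, w) = w*w = w**2)
q(W, F) = W (q(W, F) = (-1)**2*W = 1*W = W)
b(H) = 4*H**2 (b(H) = (2*H)*(2*H) = 4*H**2)
M = 89 (M = 4 + (4*1**2 + 13)*5 = 4 + (4*1 + 13)*5 = 4 + (4 + 13)*5 = 4 + 17*5 = 4 + 85 = 89)
(-1*(-7))*M = -1*(-7)*89 = 7*89 = 623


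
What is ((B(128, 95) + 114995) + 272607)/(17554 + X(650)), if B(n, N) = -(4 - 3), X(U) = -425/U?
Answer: 10077626/456387 ≈ 22.081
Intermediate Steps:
B(n, N) = -1 (B(n, N) = -1*1 = -1)
((B(128, 95) + 114995) + 272607)/(17554 + X(650)) = ((-1 + 114995) + 272607)/(17554 - 425/650) = (114994 + 272607)/(17554 - 425*1/650) = 387601/(17554 - 17/26) = 387601/(456387/26) = 387601*(26/456387) = 10077626/456387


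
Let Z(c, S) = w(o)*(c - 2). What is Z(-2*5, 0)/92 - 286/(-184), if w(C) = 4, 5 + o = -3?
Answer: 95/92 ≈ 1.0326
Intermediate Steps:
o = -8 (o = -5 - 3 = -8)
Z(c, S) = -8 + 4*c (Z(c, S) = 4*(c - 2) = 4*(-2 + c) = -8 + 4*c)
Z(-2*5, 0)/92 - 286/(-184) = (-8 + 4*(-2*5))/92 - 286/(-184) = (-8 + 4*(-10))*(1/92) - 286*(-1/184) = (-8 - 40)*(1/92) + 143/92 = -48*1/92 + 143/92 = -12/23 + 143/92 = 95/92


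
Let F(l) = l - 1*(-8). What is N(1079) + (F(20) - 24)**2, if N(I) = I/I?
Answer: 17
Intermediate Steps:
N(I) = 1
F(l) = 8 + l (F(l) = l + 8 = 8 + l)
N(1079) + (F(20) - 24)**2 = 1 + ((8 + 20) - 24)**2 = 1 + (28 - 24)**2 = 1 + 4**2 = 1 + 16 = 17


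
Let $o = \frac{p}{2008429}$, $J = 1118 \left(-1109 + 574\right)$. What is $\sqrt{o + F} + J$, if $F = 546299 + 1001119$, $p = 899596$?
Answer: $-598130 + \frac{\sqrt{6241956493080202822}}{2008429} \approx -5.9689 \cdot 10^{5}$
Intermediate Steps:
$F = 1547418$
$J = -598130$ ($J = 1118 \left(-535\right) = -598130$)
$o = \frac{899596}{2008429} \approx 0.44791$
$\sqrt{o + F} + J = \sqrt{\frac{899596}{2008429} + 1547418} - 598130 = \sqrt{\frac{3107880085918}{2008429}} - 598130 = \frac{\sqrt{6241956493080202822}}{2008429} - 598130 = -598130 + \frac{\sqrt{6241956493080202822}}{2008429}$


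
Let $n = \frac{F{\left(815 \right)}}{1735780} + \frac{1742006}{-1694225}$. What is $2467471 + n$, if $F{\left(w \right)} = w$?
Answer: $\frac{1451268061969224839}{588160374100} \approx 2.4675 \cdot 10^{6}$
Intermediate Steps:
$n = - \frac{604471676261}{588160374100}$ ($n = \frac{815}{1735780} + \frac{1742006}{-1694225} = 815 \cdot \frac{1}{1735780} + 1742006 \left(- \frac{1}{1694225}\right) = \frac{163}{347156} - \frac{1742006}{1694225} = - \frac{604471676261}{588160374100} \approx -1.0277$)
$2467471 + n = 2467471 - \frac{604471676261}{588160374100} = \frac{1451268061969224839}{588160374100}$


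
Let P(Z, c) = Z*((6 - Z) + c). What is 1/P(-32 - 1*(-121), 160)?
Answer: 1/6853 ≈ 0.00014592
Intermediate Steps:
P(Z, c) = Z*(6 + c - Z)
1/P(-32 - 1*(-121), 160) = 1/((-32 - 1*(-121))*(6 + 160 - (-32 - 1*(-121)))) = 1/((-32 + 121)*(6 + 160 - (-32 + 121))) = 1/(89*(6 + 160 - 1*89)) = 1/(89*(6 + 160 - 89)) = 1/(89*77) = 1/6853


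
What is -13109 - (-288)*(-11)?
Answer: -16277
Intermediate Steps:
-13109 - (-288)*(-11) = -13109 - 1*3168 = -13109 - 3168 = -16277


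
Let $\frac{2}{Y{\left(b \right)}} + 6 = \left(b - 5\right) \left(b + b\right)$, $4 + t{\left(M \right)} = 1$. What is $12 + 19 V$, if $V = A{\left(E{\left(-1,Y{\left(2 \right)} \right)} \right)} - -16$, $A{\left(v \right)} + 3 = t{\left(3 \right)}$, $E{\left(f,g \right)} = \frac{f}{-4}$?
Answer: $202$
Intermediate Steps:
$t{\left(M \right)} = -3$ ($t{\left(M \right)} = -4 + 1 = -3$)
$Y{\left(b \right)} = \frac{2}{-6 + 2 b \left(-5 + b\right)}$ ($Y{\left(b \right)} = \frac{2}{-6 + \left(b - 5\right) \left(b + b\right)} = \frac{2}{-6 + \left(-5 + b\right) 2 b} = \frac{2}{-6 + 2 b \left(-5 + b\right)}$)
$E{\left(f,g \right)} = - \frac{f}{4}$ ($E{\left(f,g \right)} = f \left(- \frac{1}{4}\right) = - \frac{f}{4}$)
$A{\left(v \right)} = -6$ ($A{\left(v \right)} = -3 - 3 = -6$)
$V = 10$ ($V = -6 - -16 = -6 + 16 = 10$)
$12 + 19 V = 12 + 19 \cdot 10 = 12 + 190 = 202$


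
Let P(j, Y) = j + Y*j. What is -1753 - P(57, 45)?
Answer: -4375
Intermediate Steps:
-1753 - P(57, 45) = -1753 - 57*(1 + 45) = -1753 - 57*46 = -1753 - 1*2622 = -1753 - 2622 = -4375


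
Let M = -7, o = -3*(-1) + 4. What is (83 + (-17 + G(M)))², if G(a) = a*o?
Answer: 289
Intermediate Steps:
o = 7 (o = 3 + 4 = 7)
G(a) = 7*a (G(a) = a*7 = 7*a)
(83 + (-17 + G(M)))² = (83 + (-17 + 7*(-7)))² = (83 + (-17 - 49))² = (83 - 66)² = 17² = 289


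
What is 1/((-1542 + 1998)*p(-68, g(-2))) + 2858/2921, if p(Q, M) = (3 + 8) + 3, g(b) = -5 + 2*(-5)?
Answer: 18248393/18647664 ≈ 0.97859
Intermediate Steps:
g(b) = -15 (g(b) = -5 - 10 = -15)
p(Q, M) = 14 (p(Q, M) = 11 + 3 = 14)
1/((-1542 + 1998)*p(-68, g(-2))) + 2858/2921 = 1/((-1542 + 1998)*14) + 2858/2921 = (1/14)/456 + 2858*(1/2921) = (1/456)*(1/14) + 2858/2921 = 1/6384 + 2858/2921 = 18248393/18647664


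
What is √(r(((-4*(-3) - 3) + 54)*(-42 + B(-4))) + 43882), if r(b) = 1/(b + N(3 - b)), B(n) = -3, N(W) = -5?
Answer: √88483664090/1420 ≈ 209.48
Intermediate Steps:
r(b) = 1/(-5 + b) (r(b) = 1/(b - 5) = 1/(-5 + b))
√(r(((-4*(-3) - 3) + 54)*(-42 + B(-4))) + 43882) = √(1/(-5 + ((-4*(-3) - 3) + 54)*(-42 - 3)) + 43882) = √(1/(-5 + ((12 - 3) + 54)*(-45)) + 43882) = √(1/(-5 + (9 + 54)*(-45)) + 43882) = √(1/(-5 + 63*(-45)) + 43882) = √(1/(-5 - 2835) + 43882) = √(1/(-2840) + 43882) = √(-1/2840 + 43882) = √(124624879/2840) = √88483664090/1420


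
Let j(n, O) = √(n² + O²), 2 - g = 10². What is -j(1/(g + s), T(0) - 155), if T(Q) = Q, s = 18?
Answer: -√153760001/80 ≈ -155.00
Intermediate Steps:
g = -98 (g = 2 - 1*10² = 2 - 1*100 = 2 - 100 = -98)
j(n, O) = √(O² + n²)
-j(1/(g + s), T(0) - 155) = -√((0 - 155)² + (1/(-98 + 18))²) = -√((-155)² + (1/(-80))²) = -√(24025 + (-1/80)²) = -√(24025 + 1/6400) = -√(153760001/6400) = -√153760001/80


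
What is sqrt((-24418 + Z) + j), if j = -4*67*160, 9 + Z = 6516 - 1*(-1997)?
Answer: I*sqrt(58794) ≈ 242.47*I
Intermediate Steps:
Z = 8504 (Z = -9 + (6516 - 1*(-1997)) = -9 + (6516 + 1997) = -9 + 8513 = 8504)
j = -42880 (j = -268*160 = -42880)
sqrt((-24418 + Z) + j) = sqrt((-24418 + 8504) - 42880) = sqrt(-15914 - 42880) = sqrt(-58794) = I*sqrt(58794)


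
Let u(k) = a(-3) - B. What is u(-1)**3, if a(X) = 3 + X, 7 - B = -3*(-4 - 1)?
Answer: 512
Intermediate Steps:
B = -8 (B = 7 - (-3)*(-4 - 1) = 7 - (-3)*(-5) = 7 - 1*15 = 7 - 15 = -8)
u(k) = 8 (u(k) = (3 - 3) - 1*(-8) = 0 + 8 = 8)
u(-1)**3 = 8**3 = 512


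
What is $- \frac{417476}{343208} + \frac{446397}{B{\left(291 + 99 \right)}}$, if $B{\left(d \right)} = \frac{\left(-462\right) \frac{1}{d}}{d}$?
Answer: $- \frac{138707072467759}{943822} \approx -1.4696 \cdot 10^{8}$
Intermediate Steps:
$B{\left(d \right)} = - \frac{462}{d^{2}}$
$- \frac{417476}{343208} + \frac{446397}{B{\left(291 + 99 \right)}} = - \frac{417476}{343208} + \frac{446397}{\left(-462\right) \frac{1}{\left(291 + 99\right)^{2}}} = \left(-417476\right) \frac{1}{343208} + \frac{446397}{\left(-462\right) \frac{1}{152100}} = - \frac{104369}{85802} + \frac{446397}{\left(-462\right) \frac{1}{152100}} = - \frac{104369}{85802} + \frac{446397}{- \frac{77}{25350}} = - \frac{104369}{85802} + 446397 \left(- \frac{25350}{77}\right) = - \frac{104369}{85802} - \frac{1616594850}{11} = - \frac{138707072467759}{943822}$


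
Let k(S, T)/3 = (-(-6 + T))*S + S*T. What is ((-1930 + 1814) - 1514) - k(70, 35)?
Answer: -2890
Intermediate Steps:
k(S, T) = 3*S*T + 3*S*(6 - T) (k(S, T) = 3*((-(-6 + T))*S + S*T) = 3*((6 - T)*S + S*T) = 3*(S*(6 - T) + S*T) = 3*(S*T + S*(6 - T)) = 3*S*T + 3*S*(6 - T))
((-1930 + 1814) - 1514) - k(70, 35) = ((-1930 + 1814) - 1514) - 18*70 = (-116 - 1514) - 1*1260 = -1630 - 1260 = -2890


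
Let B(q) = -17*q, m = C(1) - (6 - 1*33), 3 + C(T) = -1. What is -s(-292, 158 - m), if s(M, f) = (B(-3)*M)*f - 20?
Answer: 2010440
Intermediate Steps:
C(T) = -4 (C(T) = -3 - 1 = -4)
m = 23 (m = -4 - (6 - 1*33) = -4 - (6 - 33) = -4 - 1*(-27) = -4 + 27 = 23)
s(M, f) = -20 + 51*M*f (s(M, f) = ((-17*(-3))*M)*f - 20 = (51*M)*f - 20 = 51*M*f - 20 = -20 + 51*M*f)
-s(-292, 158 - m) = -(-20 + 51*(-292)*(158 - 1*23)) = -(-20 + 51*(-292)*(158 - 23)) = -(-20 + 51*(-292)*135) = -(-20 - 2010420) = -1*(-2010440) = 2010440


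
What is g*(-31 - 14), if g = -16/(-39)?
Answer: -240/13 ≈ -18.462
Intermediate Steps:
g = 16/39 (g = -16*(-1/39) = 16/39 ≈ 0.41026)
g*(-31 - 14) = 16*(-31 - 14)/39 = (16/39)*(-45) = -240/13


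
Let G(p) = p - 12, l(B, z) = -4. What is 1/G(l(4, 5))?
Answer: -1/16 ≈ -0.062500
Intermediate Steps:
G(p) = -12 + p
1/G(l(4, 5)) = 1/(-12 - 4) = 1/(-16) = -1/16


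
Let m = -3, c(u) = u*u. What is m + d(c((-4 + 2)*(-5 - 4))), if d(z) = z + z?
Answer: 645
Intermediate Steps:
c(u) = u**2
d(z) = 2*z
m + d(c((-4 + 2)*(-5 - 4))) = -3 + 2*((-4 + 2)*(-5 - 4))**2 = -3 + 2*(-2*(-9))**2 = -3 + 2*18**2 = -3 + 2*324 = -3 + 648 = 645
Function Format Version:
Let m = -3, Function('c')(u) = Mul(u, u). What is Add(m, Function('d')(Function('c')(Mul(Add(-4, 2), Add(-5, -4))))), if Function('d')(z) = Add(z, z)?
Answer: 645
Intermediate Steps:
Function('c')(u) = Pow(u, 2)
Function('d')(z) = Mul(2, z)
Add(m, Function('d')(Function('c')(Mul(Add(-4, 2), Add(-5, -4))))) = Add(-3, Mul(2, Pow(Mul(Add(-4, 2), Add(-5, -4)), 2))) = Add(-3, Mul(2, Pow(Mul(-2, -9), 2))) = Add(-3, Mul(2, Pow(18, 2))) = Add(-3, Mul(2, 324)) = Add(-3, 648) = 645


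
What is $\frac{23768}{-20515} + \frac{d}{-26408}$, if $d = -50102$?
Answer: $\frac{200088593}{270880060} \approx 0.73866$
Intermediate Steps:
$\frac{23768}{-20515} + \frac{d}{-26408} = \frac{23768}{-20515} - \frac{50102}{-26408} = 23768 \left(- \frac{1}{20515}\right) - - \frac{25051}{13204} = - \frac{23768}{20515} + \frac{25051}{13204} = \frac{200088593}{270880060}$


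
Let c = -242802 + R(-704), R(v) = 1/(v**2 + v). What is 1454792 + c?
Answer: 599828394881/494912 ≈ 1.2120e+6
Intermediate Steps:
R(v) = 1/(v + v**2)
c = -120165623423/494912 (c = -242802 + 1/((-704)*(1 - 704)) = -242802 - 1/704/(-703) = -242802 - 1/704*(-1/703) = -242802 + 1/494912 = -120165623423/494912 ≈ -2.4280e+5)
1454792 + c = 1454792 - 120165623423/494912 = 599828394881/494912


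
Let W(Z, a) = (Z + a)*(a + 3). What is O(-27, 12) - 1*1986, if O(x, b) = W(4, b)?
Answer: -1746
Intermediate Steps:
W(Z, a) = (3 + a)*(Z + a) (W(Z, a) = (Z + a)*(3 + a) = (3 + a)*(Z + a))
O(x, b) = 12 + b**2 + 7*b (O(x, b) = b**2 + 3*4 + 3*b + 4*b = b**2 + 12 + 3*b + 4*b = 12 + b**2 + 7*b)
O(-27, 12) - 1*1986 = (12 + 12**2 + 7*12) - 1*1986 = (12 + 144 + 84) - 1986 = 240 - 1986 = -1746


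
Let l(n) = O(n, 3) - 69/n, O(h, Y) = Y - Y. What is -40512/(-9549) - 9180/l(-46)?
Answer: -19466456/3183 ≈ -6115.8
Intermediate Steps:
O(h, Y) = 0
l(n) = -69/n (l(n) = 0 - 69/n = -69/n)
-40512/(-9549) - 9180/l(-46) = -40512/(-9549) - 9180/((-69/(-46))) = -40512*(-1/9549) - 9180/((-69*(-1/46))) = 13504/3183 - 9180/3/2 = 13504/3183 - 9180*2/3 = 13504/3183 - 6120 = -19466456/3183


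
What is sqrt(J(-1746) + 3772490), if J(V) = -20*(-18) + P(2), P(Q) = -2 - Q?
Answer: sqrt(3772846) ≈ 1942.4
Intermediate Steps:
J(V) = 356 (J(V) = -20*(-18) + (-2 - 1*2) = 360 + (-2 - 2) = 360 - 4 = 356)
sqrt(J(-1746) + 3772490) = sqrt(356 + 3772490) = sqrt(3772846)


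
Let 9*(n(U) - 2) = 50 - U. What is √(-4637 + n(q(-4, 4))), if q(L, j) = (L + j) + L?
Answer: I*√4629 ≈ 68.037*I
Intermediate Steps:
q(L, j) = j + 2*L
n(U) = 68/9 - U/9 (n(U) = 2 + (50 - U)/9 = 2 + (50/9 - U/9) = 68/9 - U/9)
√(-4637 + n(q(-4, 4))) = √(-4637 + (68/9 - (4 + 2*(-4))/9)) = √(-4637 + (68/9 - (4 - 8)/9)) = √(-4637 + (68/9 - ⅑*(-4))) = √(-4637 + (68/9 + 4/9)) = √(-4637 + 8) = √(-4629) = I*√4629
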